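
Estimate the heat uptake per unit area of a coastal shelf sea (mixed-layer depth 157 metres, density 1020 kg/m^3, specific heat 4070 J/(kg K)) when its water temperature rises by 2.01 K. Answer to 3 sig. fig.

1.31×10^9

Areal heat capacity C = ρ c_p D = 1020 × 4070 × 157 = 6.52×10^8 J/(m^2 K).
ΔQ = C ΔT = 6.52×10^8 × 2.01 = 1.31×10^9 J/m².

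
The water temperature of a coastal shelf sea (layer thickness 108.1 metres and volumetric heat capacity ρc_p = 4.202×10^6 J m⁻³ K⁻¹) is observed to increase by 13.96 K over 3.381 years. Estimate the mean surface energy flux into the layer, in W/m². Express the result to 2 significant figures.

Areal heat capacity C = ρc_p × D = 4.202×10^6 × 108.1 = 4.54×10^8 J/(m^2 K).
Required heat per unit area: Q = C ΔT = 4.54×10^8 × 13.96 = 6.34×10^9 J/m².
Flux F = Q / Δt = 6.34×10^9 / 1.07×10^8 s = 59.4 W/m².

59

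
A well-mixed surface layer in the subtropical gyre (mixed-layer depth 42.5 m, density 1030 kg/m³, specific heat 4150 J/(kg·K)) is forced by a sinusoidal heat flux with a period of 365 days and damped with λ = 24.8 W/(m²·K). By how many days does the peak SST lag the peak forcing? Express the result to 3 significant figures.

Areal heat capacity C = ρ c_p D = 1030 × 4150 × 42.5 = 1.82×10^8 J/(m²·K).
ω = 2π / 3.15×10^7 s = 1.99×10^-7 s⁻¹.
Phase lag φ = arctan(Cω/λ) = arctan(36.2/24.8) = 0.970 rad.
Time lag = φ / ω = 0.970 / 1.99×10^-7 = 4.87×10^6 s = 56.4 days.

56.4 days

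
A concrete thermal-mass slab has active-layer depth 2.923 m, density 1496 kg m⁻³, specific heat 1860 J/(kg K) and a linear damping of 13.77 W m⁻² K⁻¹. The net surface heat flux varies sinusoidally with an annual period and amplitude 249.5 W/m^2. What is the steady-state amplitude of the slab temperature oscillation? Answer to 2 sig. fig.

Areal heat capacity C = ρ c_p D = 1496 × 1860 × 2.923 = 8.13×10^6 J/(m^2 K).
Angular frequency ω = 2π / T = 2π / 3.15×10^7 s = 1.99×10^-7 s⁻¹.
√((Cω)² + λ²) = √((1.62)² + 13.77²) = 13.9 W/(m²·K).
Amplitude A = F₀ / √((Cω)²+λ²) = 249.5 / 13.9 = 18.0 K.

18 K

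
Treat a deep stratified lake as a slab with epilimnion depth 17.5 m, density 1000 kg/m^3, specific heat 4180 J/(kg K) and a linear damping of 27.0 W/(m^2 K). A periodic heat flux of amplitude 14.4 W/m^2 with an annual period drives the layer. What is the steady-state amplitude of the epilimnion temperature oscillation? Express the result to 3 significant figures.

Areal heat capacity C = ρ c_p D = 1000 × 4180 × 17.5 = 7.32×10^7 J m⁻² K⁻¹.
Angular frequency ω = 2π / T = 2π / 3.15×10^7 s = 1.99×10^-7 s⁻¹.
√((Cω)² + λ²) = √((14.6)² + 27.0²) = 30.7 W/(m²·K).
Amplitude A = F₀ / √((Cω)²+λ²) = 14.4 / 30.7 = 0.469 K.

0.469 K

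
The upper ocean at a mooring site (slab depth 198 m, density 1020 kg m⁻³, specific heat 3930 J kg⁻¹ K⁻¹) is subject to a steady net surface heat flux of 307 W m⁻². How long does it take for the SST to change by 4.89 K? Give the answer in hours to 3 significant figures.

3510 hours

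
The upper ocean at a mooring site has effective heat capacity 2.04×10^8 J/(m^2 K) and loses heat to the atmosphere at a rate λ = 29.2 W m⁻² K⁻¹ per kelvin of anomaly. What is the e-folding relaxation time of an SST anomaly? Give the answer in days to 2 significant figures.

Areal heat capacity C = 2.04×10^8 J/(m^2 K) (given).
Relaxation time τ = C / λ = 2.04×10^8 / 29.2 = 6.99×10^6 s.
In days: 6.99×10^6 s / (86400 s/day) = 80.9 days.

81 days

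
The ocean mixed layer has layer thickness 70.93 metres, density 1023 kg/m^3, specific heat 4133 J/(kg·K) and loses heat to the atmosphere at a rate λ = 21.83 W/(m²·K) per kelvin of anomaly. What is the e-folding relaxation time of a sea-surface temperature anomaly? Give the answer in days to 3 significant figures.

159 days

Areal heat capacity C = ρ c_p D = 1023 × 4133 × 70.93 = 3.00×10^8 J/(m²·K).
Relaxation time τ = C / λ = 3.00×10^8 / 21.83 = 1.37×10^7 s.
In days: 1.37×10^7 s / (86400 s/day) = 159 days.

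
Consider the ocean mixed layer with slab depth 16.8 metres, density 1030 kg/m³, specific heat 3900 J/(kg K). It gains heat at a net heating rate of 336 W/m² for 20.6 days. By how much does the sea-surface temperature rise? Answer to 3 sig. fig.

8.86 K

Areal heat capacity C = ρ c_p D = 1030 × 3900 × 16.8 = 6.75×10^7 J/(m²·K).
Net heat input Q = F Δt = 336 × (20.6 days × 86400 s/day) = 5.98×10^8 J/m².
ΔT = Q / C = 5.98×10^8 / 6.75×10^7 = 8.86 K.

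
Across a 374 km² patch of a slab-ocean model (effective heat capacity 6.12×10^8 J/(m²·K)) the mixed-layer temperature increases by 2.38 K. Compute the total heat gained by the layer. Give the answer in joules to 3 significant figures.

5.45×10^17 J

Areal heat capacity C = 6.12×10^8 J/(m²·K) (given).
Heat per unit area: q = C ΔT = 6.12×10^8 × 2.38 = 1.46×10^9 J/m².
Total heat: Q = q × A = 1.46×10^9 × (374 × 10⁶ m²) = 5.45×10^17 J.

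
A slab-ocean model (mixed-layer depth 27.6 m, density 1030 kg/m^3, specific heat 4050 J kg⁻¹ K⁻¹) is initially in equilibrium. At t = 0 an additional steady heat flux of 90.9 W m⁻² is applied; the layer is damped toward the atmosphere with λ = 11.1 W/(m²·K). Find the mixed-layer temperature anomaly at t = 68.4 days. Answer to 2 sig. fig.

3.6 K

Areal heat capacity C = ρ c_p D = 1030 × 4050 × 27.6 = 1.15×10^8 J m⁻² K⁻¹.
τ = C / λ = 1.15×10^8 / 11.1 = 1.04×10^7 s.
Equilibrium anomaly ΔT_eq = F / λ = 90.9 / 11.1 = 8.19 K.
t = 68.4 days = 5.91×10^6 s, so t/τ = 0.570.
ΔT(t) = ΔT_eq (1 − e^(−t/τ)) = 8.19 × (1 − e^−0.570) = 3.56 K.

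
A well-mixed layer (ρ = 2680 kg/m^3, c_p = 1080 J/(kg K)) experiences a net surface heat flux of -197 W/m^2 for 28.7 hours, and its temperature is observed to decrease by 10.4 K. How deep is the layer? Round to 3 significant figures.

0.676 m

Heat input Q = F Δt = -197 × 1.03×10^5 s = -2.04×10^7 J/m².
Required areal heat capacity C = Q / ΔT = 1.96×10^6 J/(m²·K).
Depth D = C / (ρ c_p) = 1.96×10^6 / (2680 × 1080) = 0.676 m.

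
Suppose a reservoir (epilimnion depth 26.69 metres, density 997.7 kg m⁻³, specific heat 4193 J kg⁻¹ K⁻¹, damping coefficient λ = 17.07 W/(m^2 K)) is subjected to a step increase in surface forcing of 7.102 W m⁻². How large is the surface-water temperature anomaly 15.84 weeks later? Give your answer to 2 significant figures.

Areal heat capacity C = ρ c_p D = 997.7 × 4193 × 26.69 = 1.12×10^8 J/(m^2 K).
τ = C / λ = 1.12×10^8 / 17.07 = 6.54×10^6 s.
Equilibrium anomaly ΔT_eq = F / λ = 7.102 / 17.07 = 0.416 K.
t = 15.84 weeks = 9.58×10^6 s, so t/τ = 1.46.
ΔT(t) = ΔT_eq (1 − e^(−t/τ)) = 0.416 × (1 − e^−1.46) = 0.320 K.

0.32 K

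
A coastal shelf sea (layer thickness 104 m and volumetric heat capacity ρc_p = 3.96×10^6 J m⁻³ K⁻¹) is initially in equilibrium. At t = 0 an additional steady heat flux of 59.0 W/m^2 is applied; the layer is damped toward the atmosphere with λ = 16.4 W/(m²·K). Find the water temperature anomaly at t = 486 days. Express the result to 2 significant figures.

2.9 K

Areal heat capacity C = ρc_p × D = 3.96×10^6 × 104 = 4.12×10^8 J/(m²·K).
τ = C / λ = 4.12×10^8 / 16.4 = 2.51×10^7 s.
Equilibrium anomaly ΔT_eq = F / λ = 59.0 / 16.4 = 3.60 K.
t = 486 days = 4.20×10^7 s, so t/τ = 1.67.
ΔT(t) = ΔT_eq (1 − e^(−t/τ)) = 3.60 × (1 − e^−1.67) = 2.92 K.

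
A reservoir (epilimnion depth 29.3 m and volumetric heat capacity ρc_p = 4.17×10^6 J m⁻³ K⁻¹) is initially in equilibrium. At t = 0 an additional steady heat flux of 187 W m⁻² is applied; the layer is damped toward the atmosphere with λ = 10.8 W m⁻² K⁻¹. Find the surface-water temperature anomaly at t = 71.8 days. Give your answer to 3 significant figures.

Areal heat capacity C = ρc_p × D = 4.17×10^6 × 29.3 = 1.22×10^8 J/(m²·K).
τ = C / λ = 1.22×10^8 / 10.8 = 1.13×10^7 s.
Equilibrium anomaly ΔT_eq = F / λ = 187 / 10.8 = 17.3 K.
t = 71.8 days = 6.20×10^6 s, so t/τ = 0.548.
ΔT(t) = ΔT_eq (1 − e^(−t/τ)) = 17.3 × (1 − e^−0.548) = 7.31 K.

7.31 K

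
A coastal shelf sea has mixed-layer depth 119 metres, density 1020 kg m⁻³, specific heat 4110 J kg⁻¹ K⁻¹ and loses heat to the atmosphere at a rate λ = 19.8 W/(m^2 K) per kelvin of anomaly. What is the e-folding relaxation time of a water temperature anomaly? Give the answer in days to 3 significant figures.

292 days

Areal heat capacity C = ρ c_p D = 1020 × 4110 × 119 = 4.99×10^8 J m⁻² K⁻¹.
Relaxation time τ = C / λ = 4.99×10^8 / 19.8 = 2.52×10^7 s.
In days: 2.52×10^7 s / (86400 s/day) = 292 days.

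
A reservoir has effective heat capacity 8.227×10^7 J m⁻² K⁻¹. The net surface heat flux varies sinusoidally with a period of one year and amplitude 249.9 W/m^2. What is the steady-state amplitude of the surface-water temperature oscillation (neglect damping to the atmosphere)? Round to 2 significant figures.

Areal heat capacity C = 8.227×10^7 J m⁻² K⁻¹ (given).
Angular frequency ω = 2π / T = 2π / 3.15×10^7 s = 1.99×10^-7 s⁻¹.
Cω = 8.23×10^7 × 1.99×10^-7 = 16.4 W/(m²·K).
Amplitude A = F₀ / (Cω) = 249.9 / 16.4 = 15.2 K.

15 K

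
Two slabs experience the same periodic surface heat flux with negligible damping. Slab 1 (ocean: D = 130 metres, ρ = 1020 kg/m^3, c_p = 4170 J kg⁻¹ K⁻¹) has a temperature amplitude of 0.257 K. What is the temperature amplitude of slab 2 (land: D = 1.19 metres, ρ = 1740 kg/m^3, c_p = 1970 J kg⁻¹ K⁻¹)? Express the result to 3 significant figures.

C_ocean = 5.53×10^8 J/(m²·K); C_land = 4.08×10^6 J/(m²·K).
A ∝ 1/C ⇒ A_land = A_ocean × C_ocean/C_land = 0.257 × 136 = 34.8 K.

34.8 K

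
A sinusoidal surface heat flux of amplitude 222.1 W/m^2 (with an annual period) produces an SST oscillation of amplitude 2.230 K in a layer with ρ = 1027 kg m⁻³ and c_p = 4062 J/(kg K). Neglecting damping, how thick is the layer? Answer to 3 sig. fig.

120 m

ω = 2π / 3.15×10^7 s = 1.99×10^-7 s⁻¹.
Required C = F₀ / (A ω) = 222.1 / (2.230 × 1.99×10^-7) = 5.00×10^8 J/(m²·K).
D = C / (ρ c_p) = 5.00×10^8 / (1027 × 4062) = 120 m.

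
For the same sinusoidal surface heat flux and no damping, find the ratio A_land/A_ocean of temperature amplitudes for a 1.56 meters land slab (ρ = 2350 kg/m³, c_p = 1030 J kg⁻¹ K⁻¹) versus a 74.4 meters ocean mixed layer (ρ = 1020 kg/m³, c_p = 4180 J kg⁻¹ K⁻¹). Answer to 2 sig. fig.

84

C_ocean = 1020 × 4180 × 74.4 = 3.17×10^8 J/(m²·K).
C_land = 2350 × 1030 × 1.56 = 3.78×10^6 J/(m²·K).
Undamped amplitude ∝ 1/C, so A_land/A_ocean = C_ocean/C_land = 84.0.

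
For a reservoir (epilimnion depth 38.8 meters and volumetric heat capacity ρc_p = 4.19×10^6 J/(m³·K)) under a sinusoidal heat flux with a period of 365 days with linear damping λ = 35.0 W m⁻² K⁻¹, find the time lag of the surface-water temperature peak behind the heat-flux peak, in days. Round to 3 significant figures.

Areal heat capacity C = ρc_p × D = 4.19×10^6 × 38.8 = 1.63×10^8 J/(m^2 K).
ω = 2π / 3.15×10^7 s = 1.99×10^-7 s⁻¹.
Phase lag φ = arctan(Cω/λ) = arctan(32.4/35.0) = 0.747 rad.
Time lag = φ / ω = 0.747 / 1.99×10^-7 = 3.75×10^6 s = 43.4 days.

43.4 days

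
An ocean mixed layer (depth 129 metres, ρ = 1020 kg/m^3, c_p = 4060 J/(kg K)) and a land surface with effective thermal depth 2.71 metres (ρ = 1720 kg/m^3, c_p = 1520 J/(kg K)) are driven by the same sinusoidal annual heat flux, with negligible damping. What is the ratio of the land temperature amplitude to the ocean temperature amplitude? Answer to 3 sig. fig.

C_ocean = 1020 × 4060 × 129 = 5.34×10^8 J/(m²·K).
C_land = 1720 × 1520 × 2.71 = 7.09×10^6 J/(m²·K).
Undamped amplitude ∝ 1/C, so A_land/A_ocean = C_ocean/C_land = 75.4.

75.4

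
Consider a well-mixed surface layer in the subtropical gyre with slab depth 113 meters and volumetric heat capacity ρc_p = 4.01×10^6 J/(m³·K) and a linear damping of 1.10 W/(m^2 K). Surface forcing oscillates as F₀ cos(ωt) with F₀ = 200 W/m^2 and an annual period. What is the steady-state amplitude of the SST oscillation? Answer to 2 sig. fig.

Areal heat capacity C = ρc_p × D = 4.01×10^6 × 113 = 4.53×10^8 J/(m²·K).
Angular frequency ω = 2π / T = 2π / 3.15×10^7 s = 1.99×10^-7 s⁻¹.
√((Cω)² + λ²) = √((90.3)² + 1.10²) = 90.3 W/(m²·K).
Amplitude A = F₀ / √((Cω)²+λ²) = 200 / 90.3 = 2.22 K.

2.2 K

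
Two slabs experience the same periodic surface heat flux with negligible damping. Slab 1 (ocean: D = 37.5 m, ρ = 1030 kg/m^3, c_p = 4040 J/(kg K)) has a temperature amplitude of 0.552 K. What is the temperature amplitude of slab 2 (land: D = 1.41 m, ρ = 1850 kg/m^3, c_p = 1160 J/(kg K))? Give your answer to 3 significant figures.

28.5 K

C_ocean = 1.56×10^8 J/(m²·K); C_land = 3.03×10^6 J/(m²·K).
A ∝ 1/C ⇒ A_land = A_ocean × C_ocean/C_land = 0.552 × 51.6 = 28.5 K.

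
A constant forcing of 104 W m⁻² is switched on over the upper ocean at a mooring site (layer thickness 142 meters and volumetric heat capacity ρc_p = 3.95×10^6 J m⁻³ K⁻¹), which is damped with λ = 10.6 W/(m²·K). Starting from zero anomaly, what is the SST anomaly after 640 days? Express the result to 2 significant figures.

Areal heat capacity C = ρc_p × D = 3.95×10^6 × 142 = 5.61×10^8 J m⁻² K⁻¹.
τ = C / λ = 5.61×10^8 / 10.6 = 5.29×10^7 s.
Equilibrium anomaly ΔT_eq = F / λ = 104 / 10.6 = 9.81 K.
t = 640 days = 5.53×10^7 s, so t/τ = 1.04.
ΔT(t) = ΔT_eq (1 − e^(−t/τ)) = 9.81 × (1 − e^−1.04) = 6.36 K.

6.4 K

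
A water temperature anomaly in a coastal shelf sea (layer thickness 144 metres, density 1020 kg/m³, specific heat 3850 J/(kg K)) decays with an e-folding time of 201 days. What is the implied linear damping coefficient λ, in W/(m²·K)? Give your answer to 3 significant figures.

32.6

Areal heat capacity C = ρ c_p D = 1020 × 3850 × 144 = 5.65×10^8 J/(m²·K).
τ = 201 days = 1.74×10^7 s.
λ = C / τ = 5.65×10^8 / 1.74×10^7 = 32.6 W/(m²·K).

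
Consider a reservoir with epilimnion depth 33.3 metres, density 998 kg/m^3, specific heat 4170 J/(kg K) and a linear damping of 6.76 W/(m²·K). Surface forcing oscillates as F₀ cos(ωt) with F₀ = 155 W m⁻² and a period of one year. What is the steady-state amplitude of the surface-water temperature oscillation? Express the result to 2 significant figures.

5.5 K

Areal heat capacity C = ρ c_p D = 998 × 4170 × 33.3 = 1.39×10^8 J/(m^2 K).
Angular frequency ω = 2π / T = 2π / 3.15×10^7 s = 1.99×10^-7 s⁻¹.
√((Cω)² + λ²) = √((27.6)² + 6.76²) = 28.4 W/(m²·K).
Amplitude A = F₀ / √((Cω)²+λ²) = 155 / 28.4 = 5.45 K.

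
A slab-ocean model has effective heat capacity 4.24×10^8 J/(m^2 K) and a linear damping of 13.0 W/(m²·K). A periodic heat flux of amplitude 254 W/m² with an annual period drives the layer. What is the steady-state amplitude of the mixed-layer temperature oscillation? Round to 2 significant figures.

3.0 K

Areal heat capacity C = 4.24×10^8 J/(m^2 K) (given).
Angular frequency ω = 2π / T = 2π / 3.15×10^7 s = 1.99×10^-7 s⁻¹.
√((Cω)² + λ²) = √((84.5)² + 13.0²) = 85.5 W/(m²·K).
Amplitude A = F₀ / √((Cω)²+λ²) = 254 / 85.5 = 2.97 K.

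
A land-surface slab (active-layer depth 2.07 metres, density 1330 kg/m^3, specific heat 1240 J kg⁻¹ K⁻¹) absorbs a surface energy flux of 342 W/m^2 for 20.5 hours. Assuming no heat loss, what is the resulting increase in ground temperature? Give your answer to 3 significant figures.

7.39 K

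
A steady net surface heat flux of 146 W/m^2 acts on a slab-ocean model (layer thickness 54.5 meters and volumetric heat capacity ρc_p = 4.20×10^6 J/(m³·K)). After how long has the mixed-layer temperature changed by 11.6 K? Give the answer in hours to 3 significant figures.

Areal heat capacity C = ρc_p × D = 4.20×10^6 × 54.5 = 2.29×10^8 J m⁻² K⁻¹.
Time required: Δt = C ΔT / F = 2.29×10^8 × 11.6 / 146 = 1.82×10^7 s.
In hours: 1.82×10^7 s / (3600 s/hour) = 5050 hours.

5050 hours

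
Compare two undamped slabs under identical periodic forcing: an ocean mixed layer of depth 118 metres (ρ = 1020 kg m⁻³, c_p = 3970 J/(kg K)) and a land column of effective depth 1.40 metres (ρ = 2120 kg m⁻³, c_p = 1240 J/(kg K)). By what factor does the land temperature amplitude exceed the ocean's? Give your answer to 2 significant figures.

130

C_ocean = 1020 × 3970 × 118 = 4.78×10^8 J/(m²·K).
C_land = 2120 × 1240 × 1.40 = 3.68×10^6 J/(m²·K).
Undamped amplitude ∝ 1/C, so A_land/A_ocean = C_ocean/C_land = 130.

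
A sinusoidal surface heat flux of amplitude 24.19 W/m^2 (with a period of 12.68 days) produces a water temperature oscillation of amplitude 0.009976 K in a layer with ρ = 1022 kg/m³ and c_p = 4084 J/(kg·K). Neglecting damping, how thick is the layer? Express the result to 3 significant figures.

ω = 2π / 1.10×10^6 s = 5.74×10^-6 s⁻¹.
Required C = F₀ / (A ω) = 24.19 / (0.009976 × 5.74×10^-6) = 4.23×10^8 J/(m²·K).
D = C / (ρ c_p) = 4.23×10^8 / (1022 × 4084) = 101 m.

101 m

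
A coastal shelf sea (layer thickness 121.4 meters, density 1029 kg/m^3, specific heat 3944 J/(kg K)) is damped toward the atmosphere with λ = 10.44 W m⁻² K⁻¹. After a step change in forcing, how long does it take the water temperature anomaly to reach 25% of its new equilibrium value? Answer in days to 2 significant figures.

160 days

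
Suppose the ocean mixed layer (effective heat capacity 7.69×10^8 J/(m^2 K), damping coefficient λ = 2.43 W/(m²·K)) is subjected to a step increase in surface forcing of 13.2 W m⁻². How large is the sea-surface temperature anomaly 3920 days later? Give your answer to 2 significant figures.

Areal heat capacity C = 7.69×10^8 J/(m^2 K) (given).
τ = C / λ = 7.69×10^8 / 2.43 = 3.16×10^8 s.
Equilibrium anomaly ΔT_eq = F / λ = 13.2 / 2.43 = 5.43 K.
t = 3920 days = 3.39×10^8 s, so t/τ = 1.07.
ΔT(t) = ΔT_eq (1 − e^(−t/τ)) = 5.43 × (1 − e^−1.07) = 3.57 K.

3.6 K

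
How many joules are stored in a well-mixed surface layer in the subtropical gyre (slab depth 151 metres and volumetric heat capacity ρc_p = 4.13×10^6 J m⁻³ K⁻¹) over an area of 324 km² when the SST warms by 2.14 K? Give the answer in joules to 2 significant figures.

Areal heat capacity C = ρc_p × D = 4.13×10^6 × 151 = 6.24×10^8 J/(m^2 K).
Heat per unit area: q = C ΔT = 6.24×10^8 × 2.14 = 1.33×10^9 J/m².
Total heat: Q = q × A = 1.33×10^9 × (324 × 10⁶ m²) = 4.32×10^17 J.

4.3×10^17 J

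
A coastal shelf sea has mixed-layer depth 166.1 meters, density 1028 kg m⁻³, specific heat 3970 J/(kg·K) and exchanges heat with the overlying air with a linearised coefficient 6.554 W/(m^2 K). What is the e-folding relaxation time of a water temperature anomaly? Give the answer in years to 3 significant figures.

3.28 years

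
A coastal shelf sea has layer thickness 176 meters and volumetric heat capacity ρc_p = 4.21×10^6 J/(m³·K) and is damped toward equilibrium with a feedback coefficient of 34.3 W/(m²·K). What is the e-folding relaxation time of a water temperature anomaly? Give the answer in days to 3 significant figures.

Areal heat capacity C = ρc_p × D = 4.21×10^6 × 176 = 7.41×10^8 J/(m^2 K).
Relaxation time τ = C / λ = 7.41×10^8 / 34.3 = 2.16×10^7 s.
In days: 2.16×10^7 s / (86400 s/day) = 250 days.

250 days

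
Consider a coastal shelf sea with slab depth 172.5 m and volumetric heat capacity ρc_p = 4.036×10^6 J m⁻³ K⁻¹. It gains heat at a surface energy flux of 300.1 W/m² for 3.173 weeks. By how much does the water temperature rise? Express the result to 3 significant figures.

Areal heat capacity C = ρc_p × D = 4.036×10^6 × 172.5 = 6.96×10^8 J/(m²·K).
Net heat input Q = F Δt = 300.1 × (3.173 weeks × 6.048×10^5 s/week) = 5.76×10^8 J/m².
ΔT = Q / C = 5.76×10^8 / 6.96×10^8 = 0.827 K.

0.827 K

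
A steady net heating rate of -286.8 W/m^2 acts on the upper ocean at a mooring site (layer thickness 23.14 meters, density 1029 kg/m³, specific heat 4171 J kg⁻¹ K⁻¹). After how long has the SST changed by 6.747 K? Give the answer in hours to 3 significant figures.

649 hours

Areal heat capacity C = ρ c_p D = 1029 × 4171 × 23.14 = 9.93×10^7 J m⁻² K⁻¹.
Time required: Δt = C ΔT / F = 9.93×10^7 × -6.747 / -286.8 = 2.34×10^6 s.
In hours: 2.34×10^6 s / (3600 s/hour) = 649 hours.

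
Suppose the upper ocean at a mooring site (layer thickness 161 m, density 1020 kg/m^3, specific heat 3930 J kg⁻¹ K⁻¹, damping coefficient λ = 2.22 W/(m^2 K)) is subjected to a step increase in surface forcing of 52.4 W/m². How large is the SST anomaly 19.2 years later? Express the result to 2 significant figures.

Areal heat capacity C = ρ c_p D = 1020 × 3930 × 161 = 6.45×10^8 J/(m²·K).
τ = C / λ = 6.45×10^8 / 2.22 = 2.91×10^8 s.
Equilibrium anomaly ΔT_eq = F / λ = 52.4 / 2.22 = 23.6 K.
t = 19.2 years = 6.06×10^8 s, so t/τ = 2.08.
ΔT(t) = ΔT_eq (1 − e^(−t/τ)) = 23.6 × (1 − e^−2.08) = 20.7 K.

21 K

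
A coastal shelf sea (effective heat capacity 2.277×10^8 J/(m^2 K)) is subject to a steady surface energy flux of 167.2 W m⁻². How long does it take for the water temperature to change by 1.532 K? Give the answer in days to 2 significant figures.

24 days

Areal heat capacity C = 2.277×10^8 J/(m^2 K) (given).
Time required: Δt = C ΔT / F = 2.28×10^8 × 1.532 / 167.2 = 2.09×10^6 s.
In days: 2.09×10^6 s / (86400 s/day) = 24.1 days.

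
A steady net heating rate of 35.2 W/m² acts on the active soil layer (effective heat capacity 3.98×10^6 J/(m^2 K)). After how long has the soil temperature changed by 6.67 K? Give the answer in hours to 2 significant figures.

Areal heat capacity C = 3.98×10^6 J/(m^2 K) (given).
Time required: Δt = C ΔT / F = 3.98×10^6 × 6.67 / 35.2 = 7.54×10^5 s.
In hours: 7.54×10^5 s / (3600 s/hour) = 209 hours.

210 hours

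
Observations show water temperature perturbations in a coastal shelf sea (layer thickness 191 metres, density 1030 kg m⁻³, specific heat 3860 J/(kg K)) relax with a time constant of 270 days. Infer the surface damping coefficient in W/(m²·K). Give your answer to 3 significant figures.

Areal heat capacity C = ρ c_p D = 1030 × 3860 × 191 = 7.59×10^8 J/(m²·K).
τ = 270 days = 2.33×10^7 s.
λ = C / τ = 7.59×10^8 / 2.33×10^7 = 32.6 W/(m²·K).

32.6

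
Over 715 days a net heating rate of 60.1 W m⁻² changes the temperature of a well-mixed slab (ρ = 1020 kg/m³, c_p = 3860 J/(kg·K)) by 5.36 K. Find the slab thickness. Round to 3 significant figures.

Heat input Q = F Δt = 60.1 × 6.18×10^7 s = 3.71×10^9 J/m².
Required areal heat capacity C = Q / ΔT = 6.93×10^8 J/(m²·K).
Depth D = C / (ρ c_p) = 6.93×10^8 / (1020 × 3860) = 176 m.

176 m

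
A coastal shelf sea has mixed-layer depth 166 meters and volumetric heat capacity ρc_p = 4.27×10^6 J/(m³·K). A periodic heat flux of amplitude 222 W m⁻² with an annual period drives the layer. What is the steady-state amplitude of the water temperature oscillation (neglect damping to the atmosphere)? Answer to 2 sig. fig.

1.6 K

Areal heat capacity C = ρc_p × D = 4.27×10^6 × 166 = 7.09×10^8 J m⁻² K⁻¹.
Angular frequency ω = 2π / T = 2π / 3.15×10^7 s = 1.99×10^-7 s⁻¹.
Cω = 7.09×10^8 × 1.99×10^-7 = 141 W/(m²·K).
Amplitude A = F₀ / (Cω) = 222 / 141 = 1.57 K.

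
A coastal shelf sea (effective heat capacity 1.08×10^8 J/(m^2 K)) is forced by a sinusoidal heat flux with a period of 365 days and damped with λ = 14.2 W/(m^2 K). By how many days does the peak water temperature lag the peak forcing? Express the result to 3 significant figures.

Areal heat capacity C = 1.08×10^8 J/(m^2 K) (given).
ω = 2π / 3.15×10^7 s = 1.99×10^-7 s⁻¹.
Phase lag φ = arctan(Cω/λ) = arctan(21.5/14.2) = 0.987 rad.
Time lag = φ / ω = 0.987 / 1.99×10^-7 = 4.96×10^6 s = 57.4 days.

57.4 days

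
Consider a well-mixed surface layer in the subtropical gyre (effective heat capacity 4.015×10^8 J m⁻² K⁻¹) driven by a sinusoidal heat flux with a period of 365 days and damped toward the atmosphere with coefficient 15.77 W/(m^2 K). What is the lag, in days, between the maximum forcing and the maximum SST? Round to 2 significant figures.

80 days

Areal heat capacity C = 4.015×10^8 J m⁻² K⁻¹ (given).
ω = 2π / 3.15×10^7 s = 1.99×10^-7 s⁻¹.
Phase lag φ = arctan(Cω/λ) = arctan(80.0/15.77) = 1.38 rad.
Time lag = φ / ω = 1.38 / 1.99×10^-7 = 6.91×10^6 s = 79.9 days.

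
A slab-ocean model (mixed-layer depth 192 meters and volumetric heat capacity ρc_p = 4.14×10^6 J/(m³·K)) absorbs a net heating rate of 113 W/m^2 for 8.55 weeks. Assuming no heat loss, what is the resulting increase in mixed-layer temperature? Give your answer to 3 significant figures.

Areal heat capacity C = ρc_p × D = 4.14×10^6 × 192 = 7.95×10^8 J m⁻² K⁻¹.
Net heat input Q = F Δt = 113 × (8.55 weeks × 6.048×10^5 s/week) = 5.84×10^8 J/m².
ΔT = Q / C = 5.84×10^8 / 7.95×10^8 = 0.735 K.

0.735 K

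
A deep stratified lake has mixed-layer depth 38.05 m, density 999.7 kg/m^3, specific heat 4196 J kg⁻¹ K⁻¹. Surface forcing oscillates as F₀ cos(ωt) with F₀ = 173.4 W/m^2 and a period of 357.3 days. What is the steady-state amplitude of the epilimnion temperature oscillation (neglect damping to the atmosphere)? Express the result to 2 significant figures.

5.3 K

Areal heat capacity C = ρ c_p D = 999.7 × 4196 × 38.05 = 1.60×10^8 J/(m^2 K).
Angular frequency ω = 2π / T = 2π / 3.09×10^7 s = 2.04×10^-7 s⁻¹.
Cω = 1.60×10^8 × 2.04×10^-7 = 32.5 W/(m²·K).
Amplitude A = F₀ / (Cω) = 173.4 / 32.5 = 5.34 K.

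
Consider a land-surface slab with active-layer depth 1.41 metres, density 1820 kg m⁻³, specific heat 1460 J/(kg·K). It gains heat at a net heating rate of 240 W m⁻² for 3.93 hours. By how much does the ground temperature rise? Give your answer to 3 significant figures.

Areal heat capacity C = ρ c_p D = 1820 × 1460 × 1.41 = 3.75×10^6 J/(m²·K).
Net heat input Q = F Δt = 240 × (3.93 hours × 3600 s/hour) = 3.40×10^6 J/m².
ΔT = Q / C = 3.40×10^6 / 3.75×10^6 = 0.906 K.

0.906 K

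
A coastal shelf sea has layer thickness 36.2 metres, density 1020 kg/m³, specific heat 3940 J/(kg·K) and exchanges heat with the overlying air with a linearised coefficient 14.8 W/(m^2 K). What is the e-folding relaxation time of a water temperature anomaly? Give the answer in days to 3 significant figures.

114 days

Areal heat capacity C = ρ c_p D = 1020 × 3940 × 36.2 = 1.45×10^8 J/(m²·K).
Relaxation time τ = C / λ = 1.45×10^8 / 14.8 = 9.83×10^6 s.
In days: 9.83×10^6 s / (86400 s/day) = 114 days.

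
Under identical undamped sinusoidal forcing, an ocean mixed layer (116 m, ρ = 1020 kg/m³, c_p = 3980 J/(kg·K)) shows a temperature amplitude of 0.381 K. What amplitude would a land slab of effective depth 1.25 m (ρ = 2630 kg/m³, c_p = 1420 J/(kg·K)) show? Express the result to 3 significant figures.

38.4 K

C_ocean = 4.71×10^8 J/(m²·K); C_land = 4.67×10^6 J/(m²·K).
A ∝ 1/C ⇒ A_land = A_ocean × C_ocean/C_land = 0.381 × 101 = 38.4 K.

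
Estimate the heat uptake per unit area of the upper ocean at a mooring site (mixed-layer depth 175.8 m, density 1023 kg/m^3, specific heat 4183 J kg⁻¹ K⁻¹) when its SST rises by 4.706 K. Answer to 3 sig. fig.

3.54×10^9

Areal heat capacity C = ρ c_p D = 1023 × 4183 × 175.8 = 7.52×10^8 J/(m^2 K).
ΔQ = C ΔT = 7.52×10^8 × 4.706 = 3.54×10^9 J/m².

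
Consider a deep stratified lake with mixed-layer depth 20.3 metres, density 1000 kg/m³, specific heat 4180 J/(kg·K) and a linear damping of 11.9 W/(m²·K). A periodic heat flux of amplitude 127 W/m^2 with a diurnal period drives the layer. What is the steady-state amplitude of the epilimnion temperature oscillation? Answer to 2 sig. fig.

0.021 K

Areal heat capacity C = ρ c_p D = 1000 × 4180 × 20.3 = 8.49×10^7 J m⁻² K⁻¹.
Angular frequency ω = 2π / T = 2π / 86400 s = 7.27×10^-5 s⁻¹.
√((Cω)² + λ²) = √((6170)² + 11.9²) = 6170 W/(m²·K).
Amplitude A = F₀ / √((Cω)²+λ²) = 127 / 6170 = 0.0206 K.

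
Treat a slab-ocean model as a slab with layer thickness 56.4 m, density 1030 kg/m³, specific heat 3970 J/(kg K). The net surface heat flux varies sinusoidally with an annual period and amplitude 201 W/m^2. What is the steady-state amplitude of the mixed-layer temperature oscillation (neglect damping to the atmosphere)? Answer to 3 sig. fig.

Areal heat capacity C = ρ c_p D = 1030 × 3970 × 56.4 = 2.31×10^8 J m⁻² K⁻¹.
Angular frequency ω = 2π / T = 2π / 3.15×10^7 s = 1.99×10^-7 s⁻¹.
Cω = 2.31×10^8 × 1.99×10^-7 = 45.9 W/(m²·K).
Amplitude A = F₀ / (Cω) = 201 / 45.9 = 4.37 K.

4.37 K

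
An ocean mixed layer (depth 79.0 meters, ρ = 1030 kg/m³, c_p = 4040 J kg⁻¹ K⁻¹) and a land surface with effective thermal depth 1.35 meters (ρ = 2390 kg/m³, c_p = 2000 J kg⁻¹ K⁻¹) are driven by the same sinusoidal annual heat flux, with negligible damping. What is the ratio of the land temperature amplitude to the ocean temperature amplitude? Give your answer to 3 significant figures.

C_ocean = 1030 × 4040 × 79.0 = 3.29×10^8 J/(m²·K).
C_land = 2390 × 2000 × 1.35 = 6.45×10^6 J/(m²·K).
Undamped amplitude ∝ 1/C, so A_land/A_ocean = C_ocean/C_land = 50.9.

50.9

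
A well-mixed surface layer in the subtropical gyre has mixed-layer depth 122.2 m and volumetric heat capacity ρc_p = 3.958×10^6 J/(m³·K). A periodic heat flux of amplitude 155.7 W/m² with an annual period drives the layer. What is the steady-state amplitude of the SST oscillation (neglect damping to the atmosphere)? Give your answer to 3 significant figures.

Areal heat capacity C = ρc_p × D = 3.958×10^6 × 122.2 = 4.84×10^8 J/(m^2 K).
Angular frequency ω = 2π / T = 2π / 3.15×10^7 s = 1.99×10^-7 s⁻¹.
Cω = 4.84×10^8 × 1.99×10^-7 = 96.4 W/(m²·K).
Amplitude A = F₀ / (Cω) = 155.7 / 96.4 = 1.62 K.

1.62 K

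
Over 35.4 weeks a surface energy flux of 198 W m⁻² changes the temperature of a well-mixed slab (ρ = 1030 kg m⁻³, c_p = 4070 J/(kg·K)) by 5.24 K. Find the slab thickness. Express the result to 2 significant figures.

Heat input Q = F Δt = 198 × 2.14×10^7 s = 4.24×10^9 J/m².
Required areal heat capacity C = Q / ΔT = 8.09×10^8 J/(m²·K).
Depth D = C / (ρ c_p) = 8.09×10^8 / (1030 × 4070) = 193 m.

190 m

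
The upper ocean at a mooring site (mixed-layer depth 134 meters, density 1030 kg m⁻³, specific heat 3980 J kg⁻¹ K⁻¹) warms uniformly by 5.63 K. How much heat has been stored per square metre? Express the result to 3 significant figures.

Areal heat capacity C = ρ c_p D = 1030 × 3980 × 134 = 5.49×10^8 J m⁻² K⁻¹.
ΔQ = C ΔT = 5.49×10^8 × 5.63 = 3.09×10^9 J/m².

3.09×10^9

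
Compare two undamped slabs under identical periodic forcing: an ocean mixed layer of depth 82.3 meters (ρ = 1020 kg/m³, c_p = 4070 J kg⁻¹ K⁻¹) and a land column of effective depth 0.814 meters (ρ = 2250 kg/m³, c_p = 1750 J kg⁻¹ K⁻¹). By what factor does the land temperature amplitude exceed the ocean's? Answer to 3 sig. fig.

C_ocean = 1020 × 4070 × 82.3 = 3.42×10^8 J/(m²·K).
C_land = 2250 × 1750 × 0.814 = 3.21×10^6 J/(m²·K).
Undamped amplitude ∝ 1/C, so A_land/A_ocean = C_ocean/C_land = 107.

107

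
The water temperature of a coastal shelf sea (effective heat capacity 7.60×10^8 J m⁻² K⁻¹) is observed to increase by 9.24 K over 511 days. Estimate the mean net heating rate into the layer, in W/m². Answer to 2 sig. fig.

160

Areal heat capacity C = 7.60×10^8 J m⁻² K⁻¹ (given).
Required heat per unit area: Q = C ΔT = 7.60×10^8 × 9.24 = 7.02×10^9 J/m².
Flux F = Q / Δt = 7.02×10^9 / 4.42×10^7 s = 159 W/m².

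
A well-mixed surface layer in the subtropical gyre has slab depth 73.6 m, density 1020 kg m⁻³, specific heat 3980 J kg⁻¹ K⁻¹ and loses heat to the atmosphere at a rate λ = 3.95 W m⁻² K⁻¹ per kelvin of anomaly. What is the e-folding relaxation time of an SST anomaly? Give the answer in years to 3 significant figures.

2.40 years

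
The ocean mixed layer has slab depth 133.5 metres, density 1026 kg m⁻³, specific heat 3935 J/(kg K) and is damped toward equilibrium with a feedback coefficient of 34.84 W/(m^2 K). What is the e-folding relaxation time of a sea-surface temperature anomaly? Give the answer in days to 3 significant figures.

179 days

Areal heat capacity C = ρ c_p D = 1026 × 3935 × 133.5 = 5.39×10^8 J/(m²·K).
Relaxation time τ = C / λ = 5.39×10^8 / 34.84 = 1.55×10^7 s.
In days: 1.55×10^7 s / (86400 s/day) = 179 days.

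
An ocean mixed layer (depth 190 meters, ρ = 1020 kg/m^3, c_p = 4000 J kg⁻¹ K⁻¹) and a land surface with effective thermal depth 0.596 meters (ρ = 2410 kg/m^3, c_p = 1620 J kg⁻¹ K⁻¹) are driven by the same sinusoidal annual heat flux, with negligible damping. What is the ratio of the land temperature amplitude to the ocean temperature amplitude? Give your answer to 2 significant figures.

C_ocean = 1020 × 4000 × 190 = 7.75×10^8 J/(m²·K).
C_land = 2410 × 1620 × 0.596 = 2.33×10^6 J/(m²·K).
Undamped amplitude ∝ 1/C, so A_land/A_ocean = C_ocean/C_land = 333.

330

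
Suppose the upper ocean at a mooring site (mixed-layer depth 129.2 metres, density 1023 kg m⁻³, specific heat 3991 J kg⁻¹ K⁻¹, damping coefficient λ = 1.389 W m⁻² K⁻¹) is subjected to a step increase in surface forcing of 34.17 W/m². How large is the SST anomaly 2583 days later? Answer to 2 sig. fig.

11 K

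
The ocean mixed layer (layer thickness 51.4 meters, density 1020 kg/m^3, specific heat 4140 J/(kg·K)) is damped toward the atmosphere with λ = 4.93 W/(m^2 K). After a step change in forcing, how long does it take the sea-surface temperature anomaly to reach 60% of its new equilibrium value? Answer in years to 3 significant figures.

Areal heat capacity C = ρ c_p D = 1020 × 4140 × 51.4 = 2.17×10^8 J/(m^2 K).
τ = C / λ = 2.17×10^8 / 4.93 = 4.40×10^7 s.
Fraction reached: 1 − e^(−t/τ) = 0.60 ⇒ t = −τ ln(1 − 0.60) = τ × 0.916.
t = 4.03×10^7 s = 1.28 years.

1.28 years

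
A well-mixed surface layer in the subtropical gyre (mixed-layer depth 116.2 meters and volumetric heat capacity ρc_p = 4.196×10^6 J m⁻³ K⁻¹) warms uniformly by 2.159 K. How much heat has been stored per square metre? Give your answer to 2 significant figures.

Areal heat capacity C = ρc_p × D = 4.196×10^6 × 116.2 = 4.88×10^8 J m⁻² K⁻¹.
ΔQ = C ΔT = 4.88×10^8 × 2.159 = 1.05×10^9 J/m².

1.1×10^9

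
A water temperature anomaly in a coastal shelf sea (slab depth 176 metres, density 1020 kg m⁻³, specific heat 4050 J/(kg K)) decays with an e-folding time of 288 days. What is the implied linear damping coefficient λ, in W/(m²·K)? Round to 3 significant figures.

Areal heat capacity C = ρ c_p D = 1020 × 4050 × 176 = 7.27×10^8 J/(m^2 K).
τ = 288 days = 2.49×10^7 s.
λ = C / τ = 7.27×10^8 / 2.49×10^7 = 29.2 W/(m²·K).

29.2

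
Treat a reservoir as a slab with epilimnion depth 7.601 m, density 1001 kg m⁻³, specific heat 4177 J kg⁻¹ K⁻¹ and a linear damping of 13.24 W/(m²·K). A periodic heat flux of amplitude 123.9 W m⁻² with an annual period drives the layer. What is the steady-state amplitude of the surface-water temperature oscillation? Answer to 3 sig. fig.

Areal heat capacity C = ρ c_p D = 1001 × 4177 × 7.601 = 3.18×10^7 J/(m^2 K).
Angular frequency ω = 2π / T = 2π / 3.15×10^7 s = 1.99×10^-7 s⁻¹.
√((Cω)² + λ²) = √((6.33)² + 13.24²) = 14.7 W/(m²·K).
Amplitude A = F₀ / √((Cω)²+λ²) = 123.9 / 14.7 = 8.44 K.

8.44 K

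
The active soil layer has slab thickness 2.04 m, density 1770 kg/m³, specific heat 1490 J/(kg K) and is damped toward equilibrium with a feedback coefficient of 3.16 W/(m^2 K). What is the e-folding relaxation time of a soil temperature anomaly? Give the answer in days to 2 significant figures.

Areal heat capacity C = ρ c_p D = 1770 × 1490 × 2.04 = 5.38×10^6 J/(m²·K).
Relaxation time τ = C / λ = 5.38×10^6 / 3.16 = 1.70×10^6 s.
In days: 1.70×10^6 s / (86400 s/day) = 19.7 days.

20 days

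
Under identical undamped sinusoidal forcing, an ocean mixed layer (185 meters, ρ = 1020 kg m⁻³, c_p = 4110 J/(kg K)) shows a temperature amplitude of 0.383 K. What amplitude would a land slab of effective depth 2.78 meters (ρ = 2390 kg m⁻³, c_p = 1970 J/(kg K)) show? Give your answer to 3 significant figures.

C_ocean = 7.76×10^8 J/(m²·K); C_land = 1.31×10^7 J/(m²·K).
A ∝ 1/C ⇒ A_land = A_ocean × C_ocean/C_land = 0.383 × 59.3 = 22.7 K.

22.7 K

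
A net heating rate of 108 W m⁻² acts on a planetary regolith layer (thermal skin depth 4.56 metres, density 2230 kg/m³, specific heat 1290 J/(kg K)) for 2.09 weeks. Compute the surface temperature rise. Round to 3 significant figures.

Areal heat capacity C = ρ c_p D = 2230 × 1290 × 4.56 = 1.31×10^7 J/(m²·K).
Net heat input Q = F Δt = 108 × (2.09 weeks × 6.048×10^5 s/week) = 1.37×10^8 J/m².
ΔT = Q / C = 1.37×10^8 / 1.31×10^7 = 10.4 K.

10.4 K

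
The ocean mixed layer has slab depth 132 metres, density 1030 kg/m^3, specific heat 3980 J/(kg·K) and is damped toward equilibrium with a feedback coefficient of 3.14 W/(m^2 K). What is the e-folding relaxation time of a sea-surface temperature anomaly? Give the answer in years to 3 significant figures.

Areal heat capacity C = ρ c_p D = 1030 × 3980 × 132 = 5.41×10^8 J/(m^2 K).
Relaxation time τ = C / λ = 5.41×10^8 / 3.14 = 1.72×10^8 s.
In years: 1.72×10^8 s / (3.156×10^7 s/year) = 5.46 years.

5.46 years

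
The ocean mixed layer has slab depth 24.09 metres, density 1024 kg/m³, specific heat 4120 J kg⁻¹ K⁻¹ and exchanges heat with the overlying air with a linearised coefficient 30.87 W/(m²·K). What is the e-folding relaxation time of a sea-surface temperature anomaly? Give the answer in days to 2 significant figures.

Areal heat capacity C = ρ c_p D = 1024 × 4120 × 24.09 = 1.02×10^8 J/(m²·K).
Relaxation time τ = C / λ = 1.02×10^8 / 30.87 = 3.29×10^6 s.
In days: 3.29×10^6 s / (86400 s/day) = 38.1 days.

38 days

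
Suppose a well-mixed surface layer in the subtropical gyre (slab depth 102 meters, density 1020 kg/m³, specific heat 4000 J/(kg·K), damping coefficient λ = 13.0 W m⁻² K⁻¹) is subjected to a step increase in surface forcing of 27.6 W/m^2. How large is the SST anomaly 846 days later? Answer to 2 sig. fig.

1.9 K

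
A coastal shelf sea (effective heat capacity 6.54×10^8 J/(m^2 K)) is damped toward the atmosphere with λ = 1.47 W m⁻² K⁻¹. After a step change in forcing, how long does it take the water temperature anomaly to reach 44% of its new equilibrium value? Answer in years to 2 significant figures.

8.2 years

Areal heat capacity C = 6.54×10^8 J/(m^2 K) (given).
τ = C / λ = 6.54×10^8 / 1.47 = 4.45×10^8 s.
Fraction reached: 1 − e^(−t/τ) = 0.44 ⇒ t = −τ ln(1 − 0.44) = τ × 0.580.
t = 2.58×10^8 s = 8.17 years.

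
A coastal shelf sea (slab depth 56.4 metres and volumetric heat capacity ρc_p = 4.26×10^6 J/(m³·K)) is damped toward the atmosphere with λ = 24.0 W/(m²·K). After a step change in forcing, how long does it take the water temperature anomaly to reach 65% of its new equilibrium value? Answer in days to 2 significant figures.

120 days

Areal heat capacity C = ρc_p × D = 4.26×10^6 × 56.4 = 2.40×10^8 J/(m^2 K).
τ = C / λ = 2.40×10^8 / 24.0 = 1.00×10^7 s.
Fraction reached: 1 − e^(−t/τ) = 0.65 ⇒ t = −τ ln(1 − 0.65) = τ × 1.05.
t = 1.05×10^7 s = 122 days.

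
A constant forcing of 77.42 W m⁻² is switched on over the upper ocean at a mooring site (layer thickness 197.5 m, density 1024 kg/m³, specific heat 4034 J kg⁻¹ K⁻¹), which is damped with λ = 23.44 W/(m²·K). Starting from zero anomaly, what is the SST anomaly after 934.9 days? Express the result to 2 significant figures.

3.0 K

Areal heat capacity C = ρ c_p D = 1024 × 4034 × 197.5 = 8.16×10^8 J/(m²·K).
τ = C / λ = 8.16×10^8 / 23.44 = 3.48×10^7 s.
Equilibrium anomaly ΔT_eq = F / λ = 77.42 / 23.44 = 3.30 K.
t = 934.9 days = 8.08×10^7 s, so t/τ = 2.32.
ΔT(t) = ΔT_eq (1 − e^(−t/τ)) = 3.30 × (1 − e^−2.32) = 2.98 K.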